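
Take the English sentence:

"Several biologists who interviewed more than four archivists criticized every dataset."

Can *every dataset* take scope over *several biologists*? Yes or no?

Yes

*every dataset* is a matrix argument; only *several biologists* is modified by the relative clause *who interviewed more than four archivists*, so the RC island is irrelevant to the target quantifier.
Since no island is crossed, the inverse ordering is licensed alongside surface scope.
The sentence is scopally ambiguous between *several biologists* > *every dataset* and *every dataset* > *several biologists*.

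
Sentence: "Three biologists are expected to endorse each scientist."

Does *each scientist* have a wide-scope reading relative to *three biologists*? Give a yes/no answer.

Raising constructions are monoclausal for scope purposes; *each scientist* is not separated from *three biologists* by any island.
QR within a single clause is free, so the lower quantifier may take scope over the higher one.

Yes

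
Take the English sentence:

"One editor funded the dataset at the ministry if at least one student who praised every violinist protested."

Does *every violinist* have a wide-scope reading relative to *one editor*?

No

The DP *every violinist* is contained in the relative clause *who praised every violinist*, which is itself inside the adjunct *if at least one student who praised every violinist protested*.
Even if one barrier were somehow void, the other would still block QR.
So *every violinist* cannot raise to a position above *one editor*.
(Only the surface reading survives: one fixed editor with respect to all the relevant violinists.)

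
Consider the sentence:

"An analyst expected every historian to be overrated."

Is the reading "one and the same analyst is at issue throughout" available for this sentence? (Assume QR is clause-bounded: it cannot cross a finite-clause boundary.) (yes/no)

The paraphrase describes the scope ordering *an analyst* > *every historian*.
That is the surface-scope ordering, which is always one of the available readings — island constraints only ever restrict inverse scope.

Yes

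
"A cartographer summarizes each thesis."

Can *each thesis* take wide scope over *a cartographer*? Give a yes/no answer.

*each thesis* is the matrix object and *a cartographer* the matrix subject; the two are clausemates.
No island intervenes, so both surface and inverse scope are derivable.

Yes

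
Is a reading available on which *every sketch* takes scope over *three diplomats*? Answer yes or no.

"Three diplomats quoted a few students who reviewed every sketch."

The DP *every sketch* is contained in the relative clause *who reviewed every sketch* modifying *a few students*.
Relative clauses are scope islands: a quantifier cannot QR out of a relative clause to take scope in the matrix clause.
There is no licit LF on which *every sketch* c-commands *three diplomats*.

No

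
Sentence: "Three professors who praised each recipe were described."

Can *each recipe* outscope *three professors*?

No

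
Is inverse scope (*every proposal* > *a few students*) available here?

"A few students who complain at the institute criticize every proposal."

Yes

*every proposal* sits in the matrix clause, not in the relative clause on *a few students*.
Nothing blocks QR of the lower DP to a position above the higher one, so inverse scope is available.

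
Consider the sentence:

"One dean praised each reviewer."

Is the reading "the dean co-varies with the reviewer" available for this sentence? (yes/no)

This is the *each reviewer* > *one dean* reading.
*each reviewer* is the matrix object and *one dean* the matrix subject; the two are clausemates.
QR within a single clause is free, so the lower quantifier may take scope over the higher one.
The sentence is scopally ambiguous between *one dean* > *each reviewer* and *each reviewer* > *one dean*.

Yes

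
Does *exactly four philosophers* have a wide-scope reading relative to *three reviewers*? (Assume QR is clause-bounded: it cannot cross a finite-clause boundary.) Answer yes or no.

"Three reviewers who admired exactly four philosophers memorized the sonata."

No

Structurally, *exactly four philosophers* is inside the relative clause *who admired exactly four philosophers*.
Relative clauses are scope islands: a quantifier cannot QR out of a relative clause to take scope in the matrix clause.
So *exactly four philosophers* cannot raise high enough to outscope *three reviewers*; only the surface ordering *three reviewers* > *exactly four philosophers* is available.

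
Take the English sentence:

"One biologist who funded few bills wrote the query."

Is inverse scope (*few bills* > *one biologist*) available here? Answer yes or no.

The DP *few bills* is contained in the relative clause *who funded few bills*.
Relative clauses block scope extraction: QR cannot target a position outside the modified NP.
Hence only narrow scope for *few bills* (under *one biologist*) survives.

No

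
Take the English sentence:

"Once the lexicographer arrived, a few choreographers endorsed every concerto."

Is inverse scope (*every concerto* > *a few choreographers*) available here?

Yes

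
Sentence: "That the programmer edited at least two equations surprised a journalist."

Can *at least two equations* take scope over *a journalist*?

No

*at least two equations* occurs within the sentential subject *that the programmer edited at least two equations*.
Clausal subjects are scope islands; QR from inside the subject into the matrix is barred.
There is no licit LF on which *at least two equations* c-commands *a journalist*.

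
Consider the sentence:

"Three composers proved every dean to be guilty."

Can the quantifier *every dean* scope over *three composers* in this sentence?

Yes

This is an ECM construction: *every dean* is the infinitival subject, Case-marked by the matrix verb, and the infinitive is transparent for QR.
Since no island is crossed, the inverse ordering is licensed alongside surface scope.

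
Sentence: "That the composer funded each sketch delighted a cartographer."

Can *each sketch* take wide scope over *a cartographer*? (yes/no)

No

Structurally, *each sketch* is inside the sentential subject *that the composer funded each sketch*.
Clausal subjects are scope islands; QR from inside the subject into the matrix is barred.
*each sketch* > *a cartographer* would require crossing that boundary, which is illicit.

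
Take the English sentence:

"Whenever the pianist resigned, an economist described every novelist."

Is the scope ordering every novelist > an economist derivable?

Yes

Although there is an adjunct clause, *every novelist* is in the main clause, not inside the adjunct.
No island intervenes, so both surface and inverse scope are derivable.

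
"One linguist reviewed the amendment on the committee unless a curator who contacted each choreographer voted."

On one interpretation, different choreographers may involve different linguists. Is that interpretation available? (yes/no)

No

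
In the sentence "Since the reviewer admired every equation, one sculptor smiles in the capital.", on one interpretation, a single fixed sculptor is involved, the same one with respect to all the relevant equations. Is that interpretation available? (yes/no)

Yes

That reading corresponds to *one sculptor* > *every equation*.
*one sculptor* is a matrix-clause argument and can take scope within the matrix clause over the constituent containing *every equation*, so *one sculptor* > *every equation* needs no island-crossing movement and is available.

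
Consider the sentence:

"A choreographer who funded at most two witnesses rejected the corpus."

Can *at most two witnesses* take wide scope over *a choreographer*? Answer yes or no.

No

*at most two witnesses* is embedded in the relative clause *who funded at most two witnesses*.
QR out of a relative clause is ruled out by the relative-clause island constraint.
So *at most two witnesses* cannot raise to a position above *a choreographer*.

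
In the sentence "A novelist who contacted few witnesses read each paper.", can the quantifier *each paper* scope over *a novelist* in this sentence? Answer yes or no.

Yes

*each paper* is a matrix argument; only *a novelist* is modified by the relative clause *who contacted few witnesses*, so the RC island is irrelevant to the target quantifier.
QR within a single clause is free, so the lower quantifier may take scope over the higher one.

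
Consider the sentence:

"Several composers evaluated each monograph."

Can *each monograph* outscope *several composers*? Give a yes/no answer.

Yes

*several composers* and *each monograph* are co-arguments of the matrix verb, with nothing but a clause-internal boundary between them.
Ordinary QR to a clause-peripheral position gives the wide-scope LF for the lower DP.
The sentence is scopally ambiguous between *several composers* > *each monograph* and *each monograph* > *several composers*.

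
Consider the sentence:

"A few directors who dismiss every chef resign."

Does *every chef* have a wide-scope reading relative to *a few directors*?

*every chef* occurs within the relative clause *who dismiss every chef*.
A relative clause is a scope island — quantifier raising cannot cross its boundary.
*every chef* > *a few directors* would require crossing that boundary, which is illicit.

No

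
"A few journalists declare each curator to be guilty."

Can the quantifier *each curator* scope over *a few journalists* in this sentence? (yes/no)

The ECM infinitive is scope-transparent — *each curator* is free to raise above *a few journalists*.
QR within a single clause is free, so the lower quantifier may take scope over the higher one.

Yes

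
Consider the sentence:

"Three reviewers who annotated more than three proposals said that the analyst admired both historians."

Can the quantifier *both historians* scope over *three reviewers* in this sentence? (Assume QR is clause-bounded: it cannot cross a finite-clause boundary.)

No

*both historians* sits inside the finite complement clause *that the analyst admired both historians*.
With QR restricted to its own tensed clause, the embedded quantifier cannot reach a matrix scope position.
*both historians* is confined to the island and cannot take scope over *three reviewers*.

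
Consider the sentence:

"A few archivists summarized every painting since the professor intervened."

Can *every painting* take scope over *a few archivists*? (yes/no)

Although there is an adjunct clause, *every painting* is in the main clause, not inside the adjunct.
Ordinary QR to a clause-peripheral position gives the wide-scope LF for the lower DP.
Both orderings are possible: *a few archivists* > *every painting* and *every painting* > *a few archivists*.

Yes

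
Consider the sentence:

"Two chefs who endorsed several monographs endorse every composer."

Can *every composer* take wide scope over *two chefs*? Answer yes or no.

Yes

The RC *who endorsed several monographs* is an island, but *every composer* is not inside it — it is the matrix object, a clausemate of *two chefs*.
No island intervenes, so both surface and inverse scope are derivable.
Both orderings are possible: *two chefs* > *every composer* and *every composer* > *two chefs*.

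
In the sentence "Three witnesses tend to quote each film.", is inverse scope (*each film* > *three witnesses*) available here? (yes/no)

Yes

*each film* is the object of the infinitival complement of a raising predicate; raising infinitives are transparent for QR, so the two DPs are in effect clausemates.
Since no island is crossed, the inverse ordering is licensed alongside surface scope.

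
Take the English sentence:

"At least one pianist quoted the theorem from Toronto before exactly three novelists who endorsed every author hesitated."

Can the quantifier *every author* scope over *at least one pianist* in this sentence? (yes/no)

*every author* is embedded in the relative clause *who endorsed every author*, which is itself inside the adjunct *before exactly three novelists who endorsed every author hesitated*.
Nested islands: the RC island is itself inside an adjunct island, so wide scope is doubly excluded.
*every author* > *at least one pianist* would require crossing that boundary, which is illicit.

No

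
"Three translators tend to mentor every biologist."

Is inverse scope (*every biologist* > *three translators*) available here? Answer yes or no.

The matrix predicate is a raising verb, whose infinitival complement is not a scope island — *every biologist* can QR into the matrix clause.
Nothing blocks QR of the lower DP to a position above the higher one, so inverse scope is available.

Yes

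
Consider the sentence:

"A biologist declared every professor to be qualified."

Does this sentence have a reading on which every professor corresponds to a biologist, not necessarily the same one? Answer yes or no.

Yes

The paraphrase describes the scope ordering *every professor* > *a biologist*.
This is an ECM construction: *every professor* is the infinitival subject, Case-marked by the matrix verb, and the infinitive is transparent for QR.
Since no island is crossed, the inverse ordering is licensed alongside surface scope.
So *every professor* > *a biologist* is among the available readings.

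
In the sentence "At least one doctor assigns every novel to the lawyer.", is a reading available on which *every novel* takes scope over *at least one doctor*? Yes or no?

*every novel* is the matrix object and *at least one doctor* the matrix subject; the two are clausemates.
Nothing blocks QR of the lower DP to a position above the higher one, so inverse scope is available.

Yes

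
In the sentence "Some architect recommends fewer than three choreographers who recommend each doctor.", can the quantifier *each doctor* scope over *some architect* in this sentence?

No

Structurally, *each doctor* is inside the relative clause *who recommend each doctor* modifying *fewer than three choreographers*.
QR out of a relative clause is ruled out by the relative-clause island constraint.
So the wide-scope reading for *each doctor* is blocked.
(Only the surface reading survives: one fixed architect with respect to all the relevant doctors.)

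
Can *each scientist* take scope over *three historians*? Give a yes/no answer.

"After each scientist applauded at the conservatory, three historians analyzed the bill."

No

Structurally, *each scientist* is inside the adjunct clause *after each scientist applauded at the conservatory*.
Adjuncts are opaque for quantifier raising; a quantifier in an adjunct stays inside it.
*each scientist* > *three historians* would require crossing that boundary, which is illicit.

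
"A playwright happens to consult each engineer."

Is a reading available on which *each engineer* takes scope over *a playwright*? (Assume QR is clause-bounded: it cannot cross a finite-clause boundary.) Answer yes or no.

Yes

The matrix predicate is a raising verb, whose infinitival complement is not a scope island — *each engineer* can QR into the matrix clause.
Since no island is crossed, the inverse ordering is licensed alongside surface scope.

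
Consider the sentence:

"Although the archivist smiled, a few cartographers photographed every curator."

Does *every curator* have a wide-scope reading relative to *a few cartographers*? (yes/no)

Yes

*every curator* is a matrix argument; the adjunct is an island but the target quantifier is outside it.
Since no island is crossed, the inverse ordering is licensed alongside surface scope.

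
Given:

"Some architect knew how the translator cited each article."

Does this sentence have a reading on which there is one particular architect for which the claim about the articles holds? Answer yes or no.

Yes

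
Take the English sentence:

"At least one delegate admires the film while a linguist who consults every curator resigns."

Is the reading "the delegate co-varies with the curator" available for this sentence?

The paraphrase describes the scope ordering *every curator* > *at least one delegate*.
The target quantifier *every curator* is part of the relative clause *who consults every curator*, which is itself inside the adjunct *while a linguist who consults every curator resigns*.
Nested islands: the RC island is itself inside an adjunct island, so wide scope is doubly excluded.
So *every curator* cannot raise high enough to outscope *at least one delegate*; only the surface ordering *at least one delegate* > *every curator* is available.
(Only the surface reading survives: one fixed delegate with respect to all the relevant curators.)

No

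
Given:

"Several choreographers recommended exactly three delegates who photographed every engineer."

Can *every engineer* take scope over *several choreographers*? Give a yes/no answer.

No

*every engineer* is embedded in the relative clause *who photographed every engineer* modifying *exactly three delegates*.
Relative clauses block scope extraction: QR cannot target a position outside the modified NP.
*every engineer* > *several choreographers* would require crossing that boundary, which is illicit.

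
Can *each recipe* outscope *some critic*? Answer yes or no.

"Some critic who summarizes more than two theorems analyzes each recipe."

The RC *who summarizes more than two theorems* is an island, but *each recipe* is not inside it — it is the matrix object, a clausemate of *some critic*.
With no island boundary between them, the object can take inverse scope over the subject via ordinary QR within the clause.

Yes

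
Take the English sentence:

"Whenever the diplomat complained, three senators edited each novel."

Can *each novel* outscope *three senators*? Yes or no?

Yes

Although there is an adjunct clause, *each novel* is in the main clause, not inside the adjunct.
QR within a single clause is free, so the lower quantifier may take scope over the higher one.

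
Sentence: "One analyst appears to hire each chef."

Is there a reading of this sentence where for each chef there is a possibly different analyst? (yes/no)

Yes

The described interpretation is the *each chef* > *one analyst* scoping.
*each chef* is inside a raising infinitive, which is transparent to QR (no CP barrier), so it behaves as a matrix argument.
Nothing blocks QR of the lower DP to a position above the higher one, so inverse scope is available.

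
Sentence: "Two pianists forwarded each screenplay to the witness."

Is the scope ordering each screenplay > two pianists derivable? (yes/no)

Yes

*each screenplay* and *two pianists* are in the same minimal clause.
Ordinary QR to a clause-peripheral position gives the wide-scope LF for the lower DP.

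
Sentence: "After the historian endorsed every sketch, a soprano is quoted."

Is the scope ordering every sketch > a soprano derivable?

No

Structurally, *every sketch* is inside the adjunct clause *after the historian endorsed every sketch*.
Adjunct clauses are scope islands: a quantifier inside an adjunct cannot raise into the matrix clause.
*every sketch* > *a soprano* would require crossing that boundary, which is illicit.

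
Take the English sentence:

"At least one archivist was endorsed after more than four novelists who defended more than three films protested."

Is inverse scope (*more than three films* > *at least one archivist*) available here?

No

The DP *more than three films* is contained in the relative clause *who defended more than three films*, which is itself inside the adjunct *after more than four novelists who defended more than three films protested*.
The quantifier would have to escape first the RC and then the adjunct — two independent island violations.
Hence only narrow scope for *more than three films* (under *at least one archivist*) survives.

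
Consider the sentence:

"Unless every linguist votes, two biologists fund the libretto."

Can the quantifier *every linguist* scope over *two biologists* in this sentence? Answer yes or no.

No

*every linguist* is embedded in the adjunct clause *unless every linguist votes*.
Adjuncts are opaque for quantifier raising; a quantifier in an adjunct stays inside it.
The ordering *every linguist* > *two biologists* is therefore underivable.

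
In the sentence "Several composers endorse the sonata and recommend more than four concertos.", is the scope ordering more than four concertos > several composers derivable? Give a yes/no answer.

No

The DP *more than four concertos* is contained in one conjunct of the coordinate structure (*recommend more than four concertos*).
Asymmetric QR out of one conjunct violates the Coordinate Structure Constraint.
So the wide-scope reading for *more than four concertos* is blocked.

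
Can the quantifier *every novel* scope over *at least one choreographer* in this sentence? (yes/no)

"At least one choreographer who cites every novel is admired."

No

Structurally, *every novel* is inside the relative clause *who cites every novel*.
Relative clauses are scope islands: a quantifier cannot QR out of a relative clause to take scope in the matrix clause.
The inverse ordering *every novel* > *at least one choreographer* is therefore underivable.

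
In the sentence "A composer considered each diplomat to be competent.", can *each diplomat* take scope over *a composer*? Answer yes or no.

Yes

*each diplomat* is an ECM subject; ECM complements are not islands, and the embedded quantifier may take matrix scope.
Nothing blocks QR of the lower DP to a position above the higher one, so inverse scope is available.
The sentence is scopally ambiguous between *a composer* > *each diplomat* and *each diplomat* > *a composer*.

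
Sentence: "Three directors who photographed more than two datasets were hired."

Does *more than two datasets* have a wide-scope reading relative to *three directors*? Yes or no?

No

The target quantifier *more than two datasets* is part of the relative clause *who photographed more than two datasets*.
Relative clauses block scope extraction: QR cannot target a position outside the modified NP.
There is no licit LF on which *more than two datasets* c-commands *three directors*.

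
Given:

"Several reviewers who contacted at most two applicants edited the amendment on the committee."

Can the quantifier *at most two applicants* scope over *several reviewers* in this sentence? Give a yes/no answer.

*at most two applicants* occurs within the relative clause *who contacted at most two applicants*.
A relative clause is a scope island — quantifier raising cannot cross its boundary.
So *at most two applicants* cannot raise high enough to outscope *several reviewers*; only the surface ordering *several reviewers* > *at most two applicants* is available.

No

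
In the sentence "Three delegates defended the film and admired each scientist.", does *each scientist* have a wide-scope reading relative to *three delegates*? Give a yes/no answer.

No

The target quantifier *each scientist* is part of one conjunct of the coordinate structure (*admired each scientist*).
Coordinate structures are islands for non-across-the-board movement, QR included.
So *each scientist* cannot raise to a position above *three delegates*.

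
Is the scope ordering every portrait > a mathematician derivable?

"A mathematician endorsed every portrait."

*a mathematician* and *every portrait* are co-arguments of the matrix verb, with nothing but a clause-internal boundary between them.
Clause-internal QR can adjoin the lower DP above the subject, yielding the inverse reading.
So *every portrait* > *a mathematician* is among the available readings.

Yes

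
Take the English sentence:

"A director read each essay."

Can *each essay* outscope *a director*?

*a director* and *each essay* are co-arguments of the matrix verb, with nothing but a clause-internal boundary between them.
Nothing blocks QR of the lower DP to a position above the higher one, so inverse scope is available.

Yes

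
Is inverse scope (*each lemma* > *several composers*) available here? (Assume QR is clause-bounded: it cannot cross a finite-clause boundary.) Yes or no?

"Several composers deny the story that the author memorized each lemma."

No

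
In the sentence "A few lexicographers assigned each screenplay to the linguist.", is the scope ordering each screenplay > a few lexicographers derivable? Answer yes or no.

*a few lexicographers* and *each screenplay* are co-arguments of the matrix verb, with nothing but a clause-internal boundary between them.
Since no island is crossed, the inverse ordering is licensed alongside surface scope.
The sentence is scopally ambiguous between *a few lexicographers* > *each screenplay* and *each screenplay* > *a few lexicographers*.

Yes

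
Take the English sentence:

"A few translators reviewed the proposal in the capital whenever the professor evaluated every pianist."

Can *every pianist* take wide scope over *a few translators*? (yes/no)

Structurally, *every pianist* is inside the adjunct clause *whenever the professor evaluated every pianist*.
The adjunct-island constraint bars QR out of an adverbial clause.
*every pianist* > *a few translators* would require crossing that boundary, which is illicit.

No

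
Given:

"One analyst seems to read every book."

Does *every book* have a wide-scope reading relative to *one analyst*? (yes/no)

Yes

*every book* is the object of the infinitival complement of a raising predicate; raising infinitives are transparent for QR, so the two DPs are in effect clausemates.
Ordinary QR to a clause-peripheral position gives the wide-scope LF for the lower DP.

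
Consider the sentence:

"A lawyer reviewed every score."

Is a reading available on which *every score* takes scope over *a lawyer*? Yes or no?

Yes

Both DPs are arguments of the same predicate; there is no clause or island boundary between them.
Clause-internal QR can adjoin the lower DP above the subject, yielding the inverse reading.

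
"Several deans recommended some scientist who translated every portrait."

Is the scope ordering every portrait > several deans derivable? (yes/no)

No

Structurally, *every portrait* is inside the relative clause *who translated every portrait* modifying *some scientist*.
The relative clause forms an island for QR, so the quantifier is confined to the head noun's restrictor.
The inverse ordering *every portrait* > *several deans* is therefore underivable.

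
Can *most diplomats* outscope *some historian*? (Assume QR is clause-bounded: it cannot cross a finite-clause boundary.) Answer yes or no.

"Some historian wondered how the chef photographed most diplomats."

No

*most diplomats* sits inside the embedded question *how the chef photographed most diplomats*.
Embedded questions are wh-islands: a quantifier inside an indirect question cannot QR into the matrix clause.
So *most diplomats* cannot raise high enough to outscope *some historian*; only the surface ordering *some historian* > *most diplomats* is available.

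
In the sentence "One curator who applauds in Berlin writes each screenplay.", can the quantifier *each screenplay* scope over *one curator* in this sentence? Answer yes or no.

Yes

*each screenplay* sits in the matrix clause, not in the relative clause on *one curator*.
Clause-internal QR can adjoin the lower DP above the subject, yielding the inverse reading.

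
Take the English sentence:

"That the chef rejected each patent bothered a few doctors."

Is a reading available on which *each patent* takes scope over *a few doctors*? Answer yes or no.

No

The DP *each patent* is contained in the sentential subject *that the chef rejected each patent*.
The Sentential Subject Constraint rules out raising the quantifier out of the that-clause subject.
So the wide-scope reading for *each patent* is blocked.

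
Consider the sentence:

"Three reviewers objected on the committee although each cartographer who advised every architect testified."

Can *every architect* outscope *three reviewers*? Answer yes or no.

The DP *every architect* is contained in the relative clause *who advised every architect*, which is itself inside the adjunct *although each cartographer who advised every architect testified*.
The quantifier would have to escape first the RC and then the adjunct — two independent island violations.
Hence only narrow scope for *every architect* (under *three reviewers*) survives.

No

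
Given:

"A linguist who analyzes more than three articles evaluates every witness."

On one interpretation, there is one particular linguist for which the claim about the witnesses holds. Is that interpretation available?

Yes

The described interpretation is the *a linguist* > *every witness* scoping.
That is the surface-scope ordering, which is always one of the available readings — island constraints only ever restrict inverse scope.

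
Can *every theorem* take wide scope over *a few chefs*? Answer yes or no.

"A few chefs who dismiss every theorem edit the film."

No

*every theorem* sits inside the relative clause *who dismiss every theorem*.
The relative clause forms an island for QR, so the quantifier is confined to the head noun's restrictor.
*every theorem* is confined to the island and cannot take scope over *a few chefs*.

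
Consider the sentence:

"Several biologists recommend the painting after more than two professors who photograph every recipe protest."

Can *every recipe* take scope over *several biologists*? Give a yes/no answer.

No

*every recipe* is embedded in the relative clause *who photograph every recipe*, which is itself inside the adjunct *after more than two professors who photograph every recipe protest*.
Both the relative clause and the enclosing adjunct are scope islands; QR cannot cross either.
*every recipe* is confined to the island and cannot take scope over *several biologists*.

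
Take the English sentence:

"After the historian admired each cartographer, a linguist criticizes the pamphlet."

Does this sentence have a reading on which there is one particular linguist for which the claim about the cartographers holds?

The described interpretation is the *a linguist* > *each cartographer* scoping.
Nothing needs to raise out of an island for *a linguist* > *each cartographer*: *a linguist* takes scope from its matrix position over the clause containing *each cartographer*.

Yes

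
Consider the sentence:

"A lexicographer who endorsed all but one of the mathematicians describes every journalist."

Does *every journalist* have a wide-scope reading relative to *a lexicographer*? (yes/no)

Yes

Although the sentence contains a relative clause (*who endorsed all but one of the mathematicians*), *every journalist* is outside it, in the matrix VP.
Clause-internal QR can adjoin the lower DP above the subject, yielding the inverse reading.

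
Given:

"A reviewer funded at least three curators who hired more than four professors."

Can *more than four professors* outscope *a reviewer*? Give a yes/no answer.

The DP *more than four professors* is contained in the relative clause *who hired more than four professors* modifying *at least three curators*.
A relative clause is a scope island — quantifier raising cannot cross its boundary.
*more than four professors* > *a reviewer* would require crossing that boundary, which is illicit.

No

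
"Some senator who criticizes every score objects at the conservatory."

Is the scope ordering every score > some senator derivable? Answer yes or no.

Structurally, *every score* is inside the relative clause *who criticizes every score*.
Relative clauses are scope islands: a quantifier cannot QR out of a relative clause to take scope in the matrix clause.
So *every score* cannot raise to a position above *some senator*.
(Only the surface reading survives: one fixed senator with respect to all the relevant scores.)

No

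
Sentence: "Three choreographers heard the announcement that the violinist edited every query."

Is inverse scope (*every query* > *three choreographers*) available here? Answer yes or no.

The target quantifier *every query* is part of the complex NP *the announcement that the violinist edited every query*.
Since the clause is the complement of a nominal head, the CNPC blocks scope extraction.
So the wide-scope reading for *every query* is blocked.

No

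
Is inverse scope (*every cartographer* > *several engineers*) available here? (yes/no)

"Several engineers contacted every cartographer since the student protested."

Yes

The adjunct clause does not contain *every cartographer*, which is the matrix object.
Clause-internal QR can adjoin the lower DP above the subject, yielding the inverse reading.
Both orderings are possible: *several engineers* > *every cartographer* and *every cartographer* > *several engineers*.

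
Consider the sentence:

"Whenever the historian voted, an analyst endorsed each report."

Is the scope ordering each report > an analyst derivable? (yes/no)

Yes

Although there is an adjunct clause, *each report* is in the main clause, not inside the adjunct.
QR within a single clause is free, so the lower quantifier may take scope over the higher one.
The sentence is scopally ambiguous between *an analyst* > *each report* and *each report* > *an analyst*.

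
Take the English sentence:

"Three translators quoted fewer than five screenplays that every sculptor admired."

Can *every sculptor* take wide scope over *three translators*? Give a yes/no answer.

*every sculptor* is embedded in the relative clause *that every sculptor admired* modifying *fewer than five screenplays*.
A relative clause is a scope island — quantifier raising cannot cross its boundary.
*every sculptor* > *three translators* would require crossing that boundary, which is illicit.

No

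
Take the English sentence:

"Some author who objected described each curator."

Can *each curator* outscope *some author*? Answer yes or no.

Yes

The RC *who objected* is an island, but *each curator* is not inside it — it is the matrix object, a clausemate of *some author*.
No island intervenes, so both surface and inverse scope are derivable.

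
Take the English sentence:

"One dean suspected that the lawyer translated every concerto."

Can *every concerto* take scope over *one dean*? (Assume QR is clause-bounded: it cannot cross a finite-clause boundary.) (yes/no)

The target quantifier *every concerto* is part of the finite complement clause *that the lawyer translated every concerto*.
Given the clause-boundedness assumption, QR cannot cross the finite CP into the matrix.
Hence only narrow scope for *every concerto* (under *one dean*) survives.

No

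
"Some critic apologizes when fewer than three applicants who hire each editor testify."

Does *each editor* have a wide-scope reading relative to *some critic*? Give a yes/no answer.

*each editor* is embedded in the relative clause *who hire each editor*, which is itself inside the adjunct *when fewer than three applicants who hire each editor testify*.
Both the relative clause and the enclosing adjunct are scope islands; QR cannot cross either.
The inverse ordering *each editor* > *some critic* is therefore underivable.
(Only the surface reading survives: one fixed critic with respect to all the relevant editors.)

No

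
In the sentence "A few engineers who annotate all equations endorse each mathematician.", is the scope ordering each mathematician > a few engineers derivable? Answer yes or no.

*each mathematician* is a matrix argument; only *a few engineers* is modified by the relative clause *who annotate all equations*, so the RC island is irrelevant to the target quantifier.
Ordinary QR to a clause-peripheral position gives the wide-scope LF for the lower DP.
Both orderings are possible: *a few engineers* > *each mathematician* and *each mathematician* > *a few engineers*.

Yes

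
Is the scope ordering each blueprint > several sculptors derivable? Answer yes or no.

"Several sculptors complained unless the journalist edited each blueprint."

No

The target quantifier *each blueprint* is part of the adjunct clause *unless the journalist edited each blueprint*.
Adjuncts are opaque for quantifier raising; a quantifier in an adjunct stays inside it.
*each blueprint* is confined to the island and cannot take scope over *several sculptors*.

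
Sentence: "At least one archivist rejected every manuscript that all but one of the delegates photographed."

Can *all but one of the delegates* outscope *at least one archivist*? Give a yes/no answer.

The target quantifier *all but one of the delegates* is part of the relative clause *that all but one of the delegates photographed* modifying *every manuscript*.
The relative clause forms an island for QR, so the quantifier is confined to the head noun's restrictor.
So *all but one of the delegates* cannot raise to a position above *at least one archivist*.

No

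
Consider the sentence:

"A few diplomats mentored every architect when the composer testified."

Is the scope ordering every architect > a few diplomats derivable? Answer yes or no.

*every architect* is a matrix argument; the adjunct is an island but the target quantifier is outside it.
Clause-internal QR can adjoin the lower DP above the subject, yielding the inverse reading.

Yes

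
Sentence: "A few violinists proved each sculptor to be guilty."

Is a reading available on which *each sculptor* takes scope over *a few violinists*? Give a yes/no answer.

The ECM infinitive is scope-transparent — *each sculptor* is free to raise above *a few violinists*.
No island intervenes, so both surface and inverse scope are derivable.

Yes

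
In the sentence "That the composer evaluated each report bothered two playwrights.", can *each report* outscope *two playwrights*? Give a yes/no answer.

No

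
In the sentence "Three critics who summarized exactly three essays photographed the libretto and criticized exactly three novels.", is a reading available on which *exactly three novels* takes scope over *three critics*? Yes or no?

No

*exactly three novels* occurs within one conjunct of the coordinate structure (*criticized exactly three novels*).
Coordinate structures are islands for non-across-the-board movement, QR included.
So *exactly three novels* cannot raise to a position above *three critics*.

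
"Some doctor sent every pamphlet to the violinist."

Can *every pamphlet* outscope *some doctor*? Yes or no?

Yes

*every pamphlet* is the matrix object and *some doctor* the matrix subject; the two are clausemates.
With no island boundary between them, the object can take inverse scope over the subject via ordinary QR within the clause.
The sentence is scopally ambiguous between *some doctor* > *every pamphlet* and *every pamphlet* > *some doctor*.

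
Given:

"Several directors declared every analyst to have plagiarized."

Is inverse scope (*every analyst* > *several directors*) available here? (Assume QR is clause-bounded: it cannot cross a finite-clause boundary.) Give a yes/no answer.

This is an ECM construction: *every analyst* is the infinitival subject, Case-marked by the matrix verb, and the infinitive is transparent for QR.
No island intervenes, so both surface and inverse scope are derivable.
Both orderings are possible: *several directors* > *every analyst* and *every analyst* > *several directors*.

Yes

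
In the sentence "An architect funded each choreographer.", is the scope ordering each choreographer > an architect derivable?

Yes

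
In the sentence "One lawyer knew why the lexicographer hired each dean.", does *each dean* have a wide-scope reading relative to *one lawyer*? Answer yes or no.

No

*each dean* occurs within the embedded question *why the lexicographer hired each dean*.
The wh-island constraint blocks QR out of an embedded interrogative.
*each dean* is confined to the island and cannot take scope over *one lawyer*.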